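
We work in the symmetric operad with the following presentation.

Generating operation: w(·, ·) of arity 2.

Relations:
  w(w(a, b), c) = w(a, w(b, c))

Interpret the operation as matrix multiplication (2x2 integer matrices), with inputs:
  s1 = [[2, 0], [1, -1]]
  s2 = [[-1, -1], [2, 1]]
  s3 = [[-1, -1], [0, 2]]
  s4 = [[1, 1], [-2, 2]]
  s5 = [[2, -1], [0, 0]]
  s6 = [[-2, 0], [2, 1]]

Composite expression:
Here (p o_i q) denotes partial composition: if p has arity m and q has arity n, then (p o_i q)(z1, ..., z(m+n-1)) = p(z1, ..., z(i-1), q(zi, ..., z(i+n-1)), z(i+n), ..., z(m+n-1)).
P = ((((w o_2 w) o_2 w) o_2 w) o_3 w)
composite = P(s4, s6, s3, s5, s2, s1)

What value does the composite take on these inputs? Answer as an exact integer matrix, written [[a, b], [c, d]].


[[0, 0], [88, -24]]

w(s3, s5) = [[-2, 1], [0, 0]]
w(s6, w(s3, s5)) = [[4, -2], [-4, 2]]
w(w(s6, w(s3, s5)), s2) = [[-8, -6], [8, 6]]
w(w(w(s6, w(s3, s5)), s2), s1) = [[-22, 6], [22, -6]]
w(s4, w(w(w(s6, w(s3, s5)), s2), s1)) = [[0, 0], [88, -24]]


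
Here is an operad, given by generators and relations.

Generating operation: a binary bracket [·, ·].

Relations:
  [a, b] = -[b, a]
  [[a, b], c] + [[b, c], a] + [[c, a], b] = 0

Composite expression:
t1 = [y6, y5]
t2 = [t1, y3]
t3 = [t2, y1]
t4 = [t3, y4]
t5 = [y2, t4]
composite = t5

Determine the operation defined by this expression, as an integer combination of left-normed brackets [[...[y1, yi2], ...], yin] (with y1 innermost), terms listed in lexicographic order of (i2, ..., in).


[[[[[y1, y3], y5], y6], y4], y2] - [[[[[y1, y3], y6], y5], y4], y2] - [[[[[y1, y5], y6], y3], y4], y2] + [[[[[y1, y6], y5], y3], y4], y2]

Expand each bracket as ab - ba; the y1-initial words give the coefficients.
Composite bracket: [y2, [[[[y6, y5], y3], y1], y4]]
Applying ab - ba throughout gives 32 signed words (2^5 = 32).
The y1-initial words carry the normal form:
  from y1y3y5y6y4y2, sign +1: term +[[[[[y1, y3], y5], y6], y4], y2]
  from y1y3y6y5y4y2, sign -1: term -[[[[[y1, y3], y6], y5], y4], y2]
  from y1y5y6y3y4y2, sign -1: term -[[[[[y1, y5], y6], y3], y4], y2]
  from y1y6y5y3y4y2, sign +1: term +[[[[[y1, y6], y5], y3], y4], y2]


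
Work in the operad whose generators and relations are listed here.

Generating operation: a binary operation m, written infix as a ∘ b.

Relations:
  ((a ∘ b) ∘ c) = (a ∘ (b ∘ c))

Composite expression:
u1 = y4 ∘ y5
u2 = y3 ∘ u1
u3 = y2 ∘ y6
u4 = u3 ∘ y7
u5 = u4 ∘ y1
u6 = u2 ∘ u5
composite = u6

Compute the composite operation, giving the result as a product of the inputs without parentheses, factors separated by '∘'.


y3 ∘ y4 ∘ y5 ∘ y2 ∘ y6 ∘ y7 ∘ y1

The m-tree's shape is irrelevant; the y-reading-order decides.
(y4 ∘ y5) flattens to y4 ∘ y5
(y3 ∘ (y4 ∘ y5)) flattens to y3 ∘ y4 ∘ y5
(y2 ∘ y6) flattens to y2 ∘ y6
((y2 ∘ y6) ∘ y7) flattens to y2 ∘ y6 ∘ y7
(((y2 ∘ y6) ∘ y7) ∘ y1) flattens to y2 ∘ y6 ∘ y7 ∘ y1
((y3 ∘ (y4 ∘ y5)) ∘ (((y2 ∘ y6) ∘ y7) ∘ y1)) flattens to y3 ∘ y4 ∘ y5 ∘ y2 ∘ y6 ∘ y7 ∘ y1


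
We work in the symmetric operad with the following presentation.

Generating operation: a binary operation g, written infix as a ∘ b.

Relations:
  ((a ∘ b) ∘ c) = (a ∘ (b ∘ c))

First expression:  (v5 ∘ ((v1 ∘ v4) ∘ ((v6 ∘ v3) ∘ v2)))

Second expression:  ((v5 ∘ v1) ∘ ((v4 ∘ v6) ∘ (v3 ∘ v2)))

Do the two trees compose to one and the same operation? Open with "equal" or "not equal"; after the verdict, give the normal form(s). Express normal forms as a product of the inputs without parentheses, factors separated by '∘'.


equal — both sides give v5 ∘ v1 ∘ v4 ∘ v6 ∘ v3 ∘ v2


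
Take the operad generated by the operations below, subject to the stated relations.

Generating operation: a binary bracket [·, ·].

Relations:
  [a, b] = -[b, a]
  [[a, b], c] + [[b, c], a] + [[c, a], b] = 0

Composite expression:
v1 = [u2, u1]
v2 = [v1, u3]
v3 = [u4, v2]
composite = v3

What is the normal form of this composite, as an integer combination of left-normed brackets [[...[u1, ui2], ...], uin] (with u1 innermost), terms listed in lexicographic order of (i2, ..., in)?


Expand each bracket as ab - ba; the u1-initial words give the coefficients.
Composite bracket: [u4, [[u2, u1], u3]]
The bracket unfolds into 8 signed words via [a, b] = ab - ba (2^3 = 8).
Coefficients come from the u1-initial words:
  sign of u1u2u3u4 is +1, so it contributes +[[[u1, u2], u3], u4]

[[[u1, u2], u3], u4]


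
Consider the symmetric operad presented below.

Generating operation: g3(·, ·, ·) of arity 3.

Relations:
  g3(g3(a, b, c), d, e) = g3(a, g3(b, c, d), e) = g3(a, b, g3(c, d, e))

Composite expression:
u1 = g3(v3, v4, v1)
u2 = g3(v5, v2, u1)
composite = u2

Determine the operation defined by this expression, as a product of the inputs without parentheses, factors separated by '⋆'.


v5 ⋆ v2 ⋆ v3 ⋆ v4 ⋆ v1


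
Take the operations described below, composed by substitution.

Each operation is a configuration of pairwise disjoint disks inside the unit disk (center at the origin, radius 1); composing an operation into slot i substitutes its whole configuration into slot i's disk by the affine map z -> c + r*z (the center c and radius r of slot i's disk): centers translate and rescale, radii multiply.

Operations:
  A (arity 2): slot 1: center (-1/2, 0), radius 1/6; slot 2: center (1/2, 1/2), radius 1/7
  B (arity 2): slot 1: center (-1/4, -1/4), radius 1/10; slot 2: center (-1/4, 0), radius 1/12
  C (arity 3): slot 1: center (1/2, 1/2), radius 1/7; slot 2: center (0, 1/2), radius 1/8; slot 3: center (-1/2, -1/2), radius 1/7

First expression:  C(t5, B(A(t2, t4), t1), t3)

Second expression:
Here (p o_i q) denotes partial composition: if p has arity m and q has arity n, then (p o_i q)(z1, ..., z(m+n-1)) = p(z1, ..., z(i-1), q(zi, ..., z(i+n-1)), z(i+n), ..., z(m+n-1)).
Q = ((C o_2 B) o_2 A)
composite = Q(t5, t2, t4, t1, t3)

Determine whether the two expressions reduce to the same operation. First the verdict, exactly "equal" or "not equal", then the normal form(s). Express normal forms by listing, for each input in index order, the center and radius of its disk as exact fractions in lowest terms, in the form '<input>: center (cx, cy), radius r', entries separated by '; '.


equal: each reduces to t1: center (-1/32, 1/2), radius 1/96; t2: center (-3/80, 15/32), radius 1/480; t3: center (-1/2, -1/2), radius 1/7; t4: center (-1/40, 19/40), radius 1/560; t5: center (1/2, 1/2), radius 1/7

Normal form of the first expression: t1: center (-1/32, 1/2), radius 1/96; t2: center (-3/80, 15/32), radius 1/480; t3: center (-1/2, -1/2), radius 1/7; t4: center (-1/40, 19/40), radius 1/560; t5: center (1/2, 1/2), radius 1/7
Normal form of the second expression: t1: center (-1/32, 1/2), radius 1/96; t2: center (-3/80, 15/32), radius 1/480; t3: center (-1/2, -1/2), radius 1/7; t4: center (-1/40, 19/40), radius 1/560; t5: center (1/2, 1/2), radius 1/7
The normal forms match — equal.


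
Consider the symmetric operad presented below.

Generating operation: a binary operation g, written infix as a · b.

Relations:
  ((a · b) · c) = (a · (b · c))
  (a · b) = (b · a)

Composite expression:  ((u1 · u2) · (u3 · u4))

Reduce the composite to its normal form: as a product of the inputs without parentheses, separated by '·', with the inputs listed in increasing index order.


u1 · u2 · u3 · u4

Reordering under g is free, so list the u-inputs canonically.
(u1 · u2) reduces to u1 · u2
(u3 · u4) reduces to u3 · u4
((u1 · u2) · (u3 · u4)) reduces to u1 · u2 · u3 · u4
the factors in increasing index order: u1 · u2 · u3 · u4


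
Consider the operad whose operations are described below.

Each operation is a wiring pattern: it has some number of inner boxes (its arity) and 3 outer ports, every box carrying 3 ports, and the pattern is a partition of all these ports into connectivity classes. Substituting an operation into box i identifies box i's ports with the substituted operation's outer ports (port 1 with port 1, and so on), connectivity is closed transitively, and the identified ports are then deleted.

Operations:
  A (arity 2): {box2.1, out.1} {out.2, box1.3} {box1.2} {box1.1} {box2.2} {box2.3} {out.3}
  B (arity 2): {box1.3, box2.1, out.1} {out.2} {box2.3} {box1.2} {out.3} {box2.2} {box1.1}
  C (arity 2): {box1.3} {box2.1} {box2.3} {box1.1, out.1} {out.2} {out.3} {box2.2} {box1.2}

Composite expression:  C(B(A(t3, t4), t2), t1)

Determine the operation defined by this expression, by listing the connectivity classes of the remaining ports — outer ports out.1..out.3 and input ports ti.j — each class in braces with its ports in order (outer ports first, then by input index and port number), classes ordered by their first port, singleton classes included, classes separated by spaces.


{out.1, t2.1} {out.2} {out.3} {t1.1} {t1.2} {t1.3} {t2.2} {t2.3} {t3.1} {t3.2} {t3.3} {t4.1} {t4.2} {t4.3}

After gluing at C, chains via deleted ports link the t-ports.
through A, on inputs (t3, t4): {out.1, t4.1} {out.2, t3.3} {out.3} {t3.1} {t3.2} {t4.2} {t4.3} (out.j = stage outer ports)
through B, on inputs (t3, t4, t2): {out.1, t2.1} {out.2} {out.3} {t2.2} {t2.3} {t3.1} {t3.2} {t3.3} {t4.1} {t4.2} {t4.3} (out.j = stage outer ports)
through C, on inputs (t3, t4, t2, t1): {out.1, t2.1} {out.2} {out.3} {t1.1} {t1.2} {t1.3} {t2.2} {t2.3} {t3.1} {t3.2} {t3.3} {t4.1} {t4.2} {t4.3} (out.j = stage outer ports)


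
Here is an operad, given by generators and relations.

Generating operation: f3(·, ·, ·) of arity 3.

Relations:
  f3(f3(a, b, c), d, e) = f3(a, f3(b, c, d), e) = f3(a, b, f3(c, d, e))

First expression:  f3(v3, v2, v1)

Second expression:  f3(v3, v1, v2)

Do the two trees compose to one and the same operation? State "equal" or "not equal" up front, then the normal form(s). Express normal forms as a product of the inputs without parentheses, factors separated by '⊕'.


not equal; first: v3 ⊕ v2 ⊕ v1; second: v3 ⊕ v1 ⊕ v2


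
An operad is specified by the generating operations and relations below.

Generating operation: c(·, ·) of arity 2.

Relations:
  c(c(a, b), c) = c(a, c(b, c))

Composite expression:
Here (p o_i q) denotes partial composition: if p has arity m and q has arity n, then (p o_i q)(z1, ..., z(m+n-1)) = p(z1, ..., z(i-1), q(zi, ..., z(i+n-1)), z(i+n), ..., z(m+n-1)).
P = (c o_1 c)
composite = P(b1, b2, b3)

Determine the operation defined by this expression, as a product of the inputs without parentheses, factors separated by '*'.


All parenthesizations of c agree; list the b-inputs left to right.
c(b1, b2) linearizes to b1 * b2
c(c(b1, b2), b3) linearizes to b1 * b2 * b3

b1 * b2 * b3


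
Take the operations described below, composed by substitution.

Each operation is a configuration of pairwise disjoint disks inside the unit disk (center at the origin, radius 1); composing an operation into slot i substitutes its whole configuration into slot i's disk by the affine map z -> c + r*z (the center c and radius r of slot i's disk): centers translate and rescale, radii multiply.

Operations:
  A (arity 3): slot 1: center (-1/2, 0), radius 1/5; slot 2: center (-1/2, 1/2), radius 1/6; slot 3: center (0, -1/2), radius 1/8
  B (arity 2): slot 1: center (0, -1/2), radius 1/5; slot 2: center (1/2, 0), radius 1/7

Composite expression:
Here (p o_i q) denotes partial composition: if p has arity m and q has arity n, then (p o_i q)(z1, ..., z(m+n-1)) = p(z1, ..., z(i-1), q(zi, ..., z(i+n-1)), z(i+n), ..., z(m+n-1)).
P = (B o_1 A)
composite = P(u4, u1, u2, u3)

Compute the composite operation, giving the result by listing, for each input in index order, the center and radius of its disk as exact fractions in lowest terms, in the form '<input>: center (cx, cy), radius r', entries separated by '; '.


Only the slot chain above each u matters under B; compose those maps.
for u4, the 2-step affine chain lands on center (-1/10, -1/2), radius 1/25
for u1, the 2-step affine chain lands on center (-1/10, -2/5), radius 1/30
for u2, the 2-step affine chain lands on center (0, -3/5), radius 1/40
for u3, the 1-step affine chain lands on center (1/2, 0), radius 1/7

u1: center (-1/10, -2/5), radius 1/30; u2: center (0, -3/5), radius 1/40; u3: center (1/2, 0), radius 1/7; u4: center (-1/10, -1/2), radius 1/25


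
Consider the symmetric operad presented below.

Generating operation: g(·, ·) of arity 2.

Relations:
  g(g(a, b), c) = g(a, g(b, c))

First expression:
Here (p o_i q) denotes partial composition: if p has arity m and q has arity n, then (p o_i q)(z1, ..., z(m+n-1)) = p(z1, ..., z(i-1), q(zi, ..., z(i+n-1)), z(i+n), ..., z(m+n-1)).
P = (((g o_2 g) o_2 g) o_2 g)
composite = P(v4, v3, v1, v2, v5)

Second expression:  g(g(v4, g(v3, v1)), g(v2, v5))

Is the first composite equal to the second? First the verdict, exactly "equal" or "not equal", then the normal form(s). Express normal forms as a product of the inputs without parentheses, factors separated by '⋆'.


equal; the common form is v4 ⋆ v3 ⋆ v1 ⋆ v2 ⋆ v5

The first composite normalizes to v4 ⋆ v3 ⋆ v1 ⋆ v2 ⋆ v5
The second composite normalizes to v4 ⋆ v3 ⋆ v1 ⋆ v2 ⋆ v5
Same normal form: equal.


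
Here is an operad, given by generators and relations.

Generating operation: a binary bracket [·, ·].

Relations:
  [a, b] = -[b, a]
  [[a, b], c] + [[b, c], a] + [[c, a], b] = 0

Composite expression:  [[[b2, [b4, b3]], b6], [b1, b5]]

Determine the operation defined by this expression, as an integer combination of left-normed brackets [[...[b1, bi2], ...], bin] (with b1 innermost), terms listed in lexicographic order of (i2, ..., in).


[[[[[b1, b5], b2], b3], b4], b6] - [[[[[b1, b5], b2], b4], b3], b6] - [[[[[b1, b5], b3], b4], b2], b6] + [[[[[b1, b5], b4], b3], b2], b6] - [[[[[b1, b5], b6], b2], b3], b4] + [[[[[b1, b5], b6], b2], b4], b3] + [[[[[b1, b5], b6], b3], b4], b2] - [[[[[b1, b5], b6], b4], b3], b2]


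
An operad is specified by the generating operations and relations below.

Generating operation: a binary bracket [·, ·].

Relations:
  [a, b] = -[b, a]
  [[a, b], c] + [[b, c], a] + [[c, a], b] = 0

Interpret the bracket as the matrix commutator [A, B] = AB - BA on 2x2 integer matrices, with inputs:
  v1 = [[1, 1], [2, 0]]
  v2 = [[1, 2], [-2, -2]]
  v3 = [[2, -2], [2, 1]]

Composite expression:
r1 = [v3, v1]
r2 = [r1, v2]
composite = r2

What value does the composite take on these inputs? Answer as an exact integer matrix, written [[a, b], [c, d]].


[[-6, -33], [-24, 6]]

[v3, v1] = [[-6, 3], [0, 6]]
[[v3, v1], v2] = [[-6, -33], [-24, 6]]


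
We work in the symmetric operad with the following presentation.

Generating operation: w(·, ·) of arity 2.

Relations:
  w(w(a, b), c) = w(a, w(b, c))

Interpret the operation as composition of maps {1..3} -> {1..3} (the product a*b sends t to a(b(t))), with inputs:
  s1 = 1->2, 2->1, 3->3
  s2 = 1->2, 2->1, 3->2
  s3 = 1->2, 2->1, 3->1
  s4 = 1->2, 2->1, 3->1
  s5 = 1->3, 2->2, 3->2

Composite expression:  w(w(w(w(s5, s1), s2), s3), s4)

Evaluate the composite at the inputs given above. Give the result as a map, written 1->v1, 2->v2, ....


1->3, 2->2, 3->2

w(s5, s1) = 1->2, 2->3, 3->2
w(w(s5, s1), s2) = 1->3, 2->2, 3->3
w(w(w(s5, s1), s2), s3) = 1->2, 2->3, 3->3
w(w(w(w(s5, s1), s2), s3), s4) = 1->3, 2->2, 3->2


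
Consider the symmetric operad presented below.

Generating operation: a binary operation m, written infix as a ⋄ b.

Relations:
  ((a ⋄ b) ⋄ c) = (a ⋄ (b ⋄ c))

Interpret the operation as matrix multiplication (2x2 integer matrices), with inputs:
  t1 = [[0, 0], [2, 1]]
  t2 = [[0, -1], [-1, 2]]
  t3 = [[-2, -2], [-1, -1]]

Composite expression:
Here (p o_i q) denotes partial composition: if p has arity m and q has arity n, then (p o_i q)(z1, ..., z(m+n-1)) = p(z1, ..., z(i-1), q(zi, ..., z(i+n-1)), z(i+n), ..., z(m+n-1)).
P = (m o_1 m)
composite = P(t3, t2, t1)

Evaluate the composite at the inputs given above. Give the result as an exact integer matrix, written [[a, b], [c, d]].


(t3 ⋄ t2) = [[2, -2], [1, -1]]
((t3 ⋄ t2) ⋄ t1) = [[-4, -2], [-2, -1]]

[[-4, -2], [-2, -1]]


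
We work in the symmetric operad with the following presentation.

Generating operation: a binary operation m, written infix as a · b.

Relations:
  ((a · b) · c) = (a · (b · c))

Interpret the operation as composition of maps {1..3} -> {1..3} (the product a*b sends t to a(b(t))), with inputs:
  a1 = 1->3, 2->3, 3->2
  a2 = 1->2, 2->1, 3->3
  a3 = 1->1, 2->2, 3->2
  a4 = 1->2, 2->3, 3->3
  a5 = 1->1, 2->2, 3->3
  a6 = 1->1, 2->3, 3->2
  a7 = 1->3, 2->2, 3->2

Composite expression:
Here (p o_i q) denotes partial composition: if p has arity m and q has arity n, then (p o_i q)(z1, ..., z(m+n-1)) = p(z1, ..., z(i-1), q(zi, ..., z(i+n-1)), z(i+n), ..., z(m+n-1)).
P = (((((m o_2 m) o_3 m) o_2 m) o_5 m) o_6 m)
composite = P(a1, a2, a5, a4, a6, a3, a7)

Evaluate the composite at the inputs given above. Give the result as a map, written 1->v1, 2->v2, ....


1->2, 2->2, 3->2

(a2 · a5) = 1->2, 2->1, 3->3
(a3 · a7) = 1->2, 2->2, 3->2
(a6 · (a3 · a7)) = 1->3, 2->3, 3->3
(a4 · (a6 · (a3 · a7))) = 1->3, 2->3, 3->3
((a2 · a5) · (a4 · (a6 · (a3 · a7)))) = 1->3, 2->3, 3->3
(a1 · ((a2 · a5) · (a4 · (a6 · (a3 · a7))))) = 1->2, 2->2, 3->2


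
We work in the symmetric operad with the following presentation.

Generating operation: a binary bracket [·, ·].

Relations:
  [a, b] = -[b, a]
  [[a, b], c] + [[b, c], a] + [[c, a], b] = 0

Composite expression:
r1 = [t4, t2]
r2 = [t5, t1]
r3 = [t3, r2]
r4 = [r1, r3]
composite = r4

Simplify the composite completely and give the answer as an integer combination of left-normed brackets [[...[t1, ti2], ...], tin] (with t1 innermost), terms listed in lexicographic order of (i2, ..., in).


Left-normed coefficients sit on the t1-initial expansion words.
Composite bracket: [[t4, t2], [t3, [t5, t1]]]
Full expansion: 16 signed words from ab - ba (2^4 = 16).
The t1-initial words carry the normal form:
  sign of t1t5t3t2t4 is +1, so it contributes +[[[[t1, t5], t3], t2], t4]
  sign of t1t5t3t4t2 is -1, so it contributes -[[[[t1, t5], t3], t4], t2]

[[[[t1, t5], t3], t2], t4] - [[[[t1, t5], t3], t4], t2]


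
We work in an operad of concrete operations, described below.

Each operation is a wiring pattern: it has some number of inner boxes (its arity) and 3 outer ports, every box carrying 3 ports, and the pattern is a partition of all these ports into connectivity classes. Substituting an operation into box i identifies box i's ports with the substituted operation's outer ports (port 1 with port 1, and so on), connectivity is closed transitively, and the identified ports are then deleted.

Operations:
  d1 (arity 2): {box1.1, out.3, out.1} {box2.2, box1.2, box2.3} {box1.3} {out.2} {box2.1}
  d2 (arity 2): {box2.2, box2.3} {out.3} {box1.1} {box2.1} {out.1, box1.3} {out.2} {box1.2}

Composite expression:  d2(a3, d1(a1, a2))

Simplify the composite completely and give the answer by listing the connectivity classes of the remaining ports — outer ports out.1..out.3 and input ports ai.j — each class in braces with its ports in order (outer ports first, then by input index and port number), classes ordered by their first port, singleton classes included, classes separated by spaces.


{out.1, a3.3} {out.2} {out.3} {a1.1} {a1.2, a2.2, a2.3} {a1.3} {a2.1} {a3.1} {a3.2}


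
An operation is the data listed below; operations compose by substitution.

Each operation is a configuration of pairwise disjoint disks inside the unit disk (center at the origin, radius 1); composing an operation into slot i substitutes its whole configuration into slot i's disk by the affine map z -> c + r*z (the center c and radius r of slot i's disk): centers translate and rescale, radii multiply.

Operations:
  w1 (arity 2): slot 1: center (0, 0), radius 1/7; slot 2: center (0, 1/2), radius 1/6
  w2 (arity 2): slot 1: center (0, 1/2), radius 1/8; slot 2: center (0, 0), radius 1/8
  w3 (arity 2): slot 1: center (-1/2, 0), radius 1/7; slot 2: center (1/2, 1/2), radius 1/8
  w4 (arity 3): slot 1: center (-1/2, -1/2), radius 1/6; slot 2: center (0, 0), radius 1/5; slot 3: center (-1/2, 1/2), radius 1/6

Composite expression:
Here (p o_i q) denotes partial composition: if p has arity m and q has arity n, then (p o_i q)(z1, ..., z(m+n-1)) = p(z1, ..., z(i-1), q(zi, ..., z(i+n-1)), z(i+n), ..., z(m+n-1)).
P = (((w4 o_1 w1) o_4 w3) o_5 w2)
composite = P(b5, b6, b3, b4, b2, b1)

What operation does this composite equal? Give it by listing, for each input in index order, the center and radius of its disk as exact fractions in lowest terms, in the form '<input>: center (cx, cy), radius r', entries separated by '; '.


Only the slot chain above each b matters under w4; compose those maps.
input b5: applying the 2 nested substitutions gives center (-1/2, -1/2), radius 1/42
input b6: applying the 2 nested substitutions gives center (-1/2, -5/12), radius 1/36
input b3: applying the 1 nested substitution gives center (0, 0), radius 1/5
input b4: applying the 2 nested substitutions gives center (-7/12, 1/2), radius 1/42
input b2: applying the 3 nested substitutions gives center (-5/12, 19/32), radius 1/384
input b1: applying the 3 nested substitutions gives center (-5/12, 7/12), radius 1/384

b1: center (-5/12, 7/12), radius 1/384; b2: center (-5/12, 19/32), radius 1/384; b3: center (0, 0), radius 1/5; b4: center (-7/12, 1/2), radius 1/42; b5: center (-1/2, -1/2), radius 1/42; b6: center (-1/2, -5/12), radius 1/36


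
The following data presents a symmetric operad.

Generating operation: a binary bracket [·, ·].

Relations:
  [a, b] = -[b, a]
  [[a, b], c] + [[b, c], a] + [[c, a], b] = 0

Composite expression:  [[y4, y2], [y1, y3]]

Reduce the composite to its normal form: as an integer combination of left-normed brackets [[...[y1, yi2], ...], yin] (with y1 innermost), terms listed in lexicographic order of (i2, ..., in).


[[[y1, y3], y2], y4] - [[[y1, y3], y4], y2]

Expand each bracket as ab - ba; the y1-initial words give the coefficients.
Composite bracket: [[y4, y2], [y1, y3]]
Under [a, b] = ab - ba we get 8 signed associative words (2^3 = 8).
The y1-initial words carry the normal form:
  word y1y3y2y4 has sign +1, contributing +[[[y1, y3], y2], y4]
  word y1y3y4y2 has sign -1, contributing -[[[y1, y3], y4], y2]


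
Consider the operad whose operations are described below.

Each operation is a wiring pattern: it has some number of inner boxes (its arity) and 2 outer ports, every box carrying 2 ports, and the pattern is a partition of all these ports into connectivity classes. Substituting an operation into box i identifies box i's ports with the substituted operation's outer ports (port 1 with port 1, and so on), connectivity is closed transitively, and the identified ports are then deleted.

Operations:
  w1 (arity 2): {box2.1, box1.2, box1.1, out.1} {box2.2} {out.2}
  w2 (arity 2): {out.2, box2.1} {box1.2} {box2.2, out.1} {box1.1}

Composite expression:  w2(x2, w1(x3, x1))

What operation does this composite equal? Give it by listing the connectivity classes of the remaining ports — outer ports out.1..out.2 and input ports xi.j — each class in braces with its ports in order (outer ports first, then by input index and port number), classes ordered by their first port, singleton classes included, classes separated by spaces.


Reachability decides: close wires over w2-identified ports.
the subtree at w1 composes to {out.1, x1.1, x3.1, x3.2} {out.2} {x1.2} on (x3, x1); out.j = own outer ports
the subtree at w2 composes to {out.1} {out.2, x1.1, x3.1, x3.2} {x1.2} {x2.1} {x2.2} on (x2, x3, x1); out.j = own outer ports

{out.1} {out.2, x1.1, x3.1, x3.2} {x1.2} {x2.1} {x2.2}


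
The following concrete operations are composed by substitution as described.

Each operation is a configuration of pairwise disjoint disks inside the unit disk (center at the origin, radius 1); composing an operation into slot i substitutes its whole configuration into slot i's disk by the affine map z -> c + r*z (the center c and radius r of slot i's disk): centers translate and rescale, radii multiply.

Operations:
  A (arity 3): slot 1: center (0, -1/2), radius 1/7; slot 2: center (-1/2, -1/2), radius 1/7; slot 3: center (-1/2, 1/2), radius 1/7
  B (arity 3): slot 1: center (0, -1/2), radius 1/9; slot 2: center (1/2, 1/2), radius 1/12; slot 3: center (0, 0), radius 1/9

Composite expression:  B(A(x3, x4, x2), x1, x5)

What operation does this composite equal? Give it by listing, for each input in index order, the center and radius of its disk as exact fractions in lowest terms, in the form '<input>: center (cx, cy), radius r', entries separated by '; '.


x1: center (1/2, 1/2), radius 1/12; x2: center (-1/18, -4/9), radius 1/63; x3: center (0, -5/9), radius 1/63; x4: center (-1/18, -5/9), radius 1/63; x5: center (0, 0), radius 1/9

Nesting under B composes maps z -> c + r*z down each x-path.
x3: after 2 affine steps, its disk has center (0, -5/9), radius 1/63
x4: after 2 affine steps, its disk has center (-1/18, -5/9), radius 1/63
x2: after 2 affine steps, its disk has center (-1/18, -4/9), radius 1/63
x1: after 1 affine step, its disk has center (1/2, 1/2), radius 1/12
x5: after 1 affine step, its disk has center (0, 0), radius 1/9


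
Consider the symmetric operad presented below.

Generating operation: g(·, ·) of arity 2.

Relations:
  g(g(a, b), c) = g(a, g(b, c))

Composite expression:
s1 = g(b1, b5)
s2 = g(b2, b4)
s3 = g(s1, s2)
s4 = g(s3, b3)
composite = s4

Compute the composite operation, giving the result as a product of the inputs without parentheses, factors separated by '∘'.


b1 ∘ b5 ∘ b2 ∘ b4 ∘ b3

Key point: g is associative — brackets drop, the b-order remains.
g(b1, b5) reduces to b1 ∘ b5
g(b2, b4) reduces to b2 ∘ b4
g(g(b1, b5), g(b2, b4)) reduces to b1 ∘ b5 ∘ b2 ∘ b4
g(g(g(b1, b5), g(b2, b4)), b3) reduces to b1 ∘ b5 ∘ b2 ∘ b4 ∘ b3


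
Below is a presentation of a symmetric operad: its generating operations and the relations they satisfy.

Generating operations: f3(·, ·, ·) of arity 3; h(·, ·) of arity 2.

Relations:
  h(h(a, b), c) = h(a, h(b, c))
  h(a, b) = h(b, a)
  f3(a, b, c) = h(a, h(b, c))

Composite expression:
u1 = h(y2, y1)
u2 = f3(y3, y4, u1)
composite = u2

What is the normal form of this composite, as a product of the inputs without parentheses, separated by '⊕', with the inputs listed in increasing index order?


With f3 associative and commutative, the y-input set is all that matters.
h(y2, y1) flattens to y2 ⊕ y1
f3(y3, y4, h(y2, y1)) flattens to y3 ⊕ y4 ⊕ y2 ⊕ y1
putting the inputs in ascending order: y1 ⊕ y2 ⊕ y3 ⊕ y4

y1 ⊕ y2 ⊕ y3 ⊕ y4


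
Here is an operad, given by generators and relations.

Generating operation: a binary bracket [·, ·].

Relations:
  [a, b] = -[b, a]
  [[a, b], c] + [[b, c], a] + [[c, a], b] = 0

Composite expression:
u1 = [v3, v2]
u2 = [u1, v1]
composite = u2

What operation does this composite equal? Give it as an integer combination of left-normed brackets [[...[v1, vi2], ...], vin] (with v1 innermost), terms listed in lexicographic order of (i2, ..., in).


[[v1, v2], v3] - [[v1, v3], v2]

Skip Jacobi rewriting: expand, keep v1-initial words, read off terms.
Composite bracket: [[v3, v2], v1]
Full expansion: 4 signed words from ab - ba (2^2 = 4).
The v1-initial words carry the normal form:
  v1v2v3 appears with sign +1, giving the term +[[v1, v2], v3]
  v1v3v2 appears with sign -1, giving the term -[[v1, v3], v2]


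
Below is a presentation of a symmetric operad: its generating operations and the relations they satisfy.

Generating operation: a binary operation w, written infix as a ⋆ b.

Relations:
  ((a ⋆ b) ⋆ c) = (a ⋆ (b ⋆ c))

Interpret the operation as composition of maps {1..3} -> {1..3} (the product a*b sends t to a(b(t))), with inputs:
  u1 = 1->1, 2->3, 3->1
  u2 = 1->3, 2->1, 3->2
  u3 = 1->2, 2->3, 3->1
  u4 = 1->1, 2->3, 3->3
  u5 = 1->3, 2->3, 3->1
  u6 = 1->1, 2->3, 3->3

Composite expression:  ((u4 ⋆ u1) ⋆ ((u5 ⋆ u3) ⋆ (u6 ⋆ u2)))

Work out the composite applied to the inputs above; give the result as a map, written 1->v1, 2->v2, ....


(u4 ⋆ u1) = 1->1, 2->3, 3->1
(u5 ⋆ u3) = 1->3, 2->1, 3->3
(u6 ⋆ u2) = 1->3, 2->1, 3->3
((u5 ⋆ u3) ⋆ (u6 ⋆ u2)) = 1->3, 2->3, 3->3
((u4 ⋆ u1) ⋆ ((u5 ⋆ u3) ⋆ (u6 ⋆ u2))) = 1->1, 2->1, 3->1

1->1, 2->1, 3->1


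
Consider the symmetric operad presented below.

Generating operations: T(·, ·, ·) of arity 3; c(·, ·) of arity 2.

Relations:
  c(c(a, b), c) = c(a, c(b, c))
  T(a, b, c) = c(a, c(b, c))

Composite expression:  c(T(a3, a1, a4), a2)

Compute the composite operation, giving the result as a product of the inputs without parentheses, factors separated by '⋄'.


All parenthesizations of c agree; list the a-inputs left to right.
T(a3, a1, a4) unparenthesizes to a3 ⋄ a1 ⋄ a4
c(T(a3, a1, a4), a2) unparenthesizes to a3 ⋄ a1 ⋄ a4 ⋄ a2

a3 ⋄ a1 ⋄ a4 ⋄ a2


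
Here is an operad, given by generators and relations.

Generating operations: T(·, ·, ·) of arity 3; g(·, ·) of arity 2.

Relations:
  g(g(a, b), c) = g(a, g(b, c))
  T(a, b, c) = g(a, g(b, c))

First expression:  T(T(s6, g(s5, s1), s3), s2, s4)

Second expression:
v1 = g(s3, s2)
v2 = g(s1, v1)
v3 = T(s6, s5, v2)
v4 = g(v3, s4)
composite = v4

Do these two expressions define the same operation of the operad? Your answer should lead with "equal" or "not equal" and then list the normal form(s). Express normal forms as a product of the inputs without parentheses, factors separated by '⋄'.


equal; both compose to s6 ⋄ s5 ⋄ s1 ⋄ s3 ⋄ s2 ⋄ s4

The first expression reduces to s6 ⋄ s5 ⋄ s1 ⋄ s3 ⋄ s2 ⋄ s4
The second expression reduces to s6 ⋄ s5 ⋄ s1 ⋄ s3 ⋄ s2 ⋄ s4
Same normal form: equal.


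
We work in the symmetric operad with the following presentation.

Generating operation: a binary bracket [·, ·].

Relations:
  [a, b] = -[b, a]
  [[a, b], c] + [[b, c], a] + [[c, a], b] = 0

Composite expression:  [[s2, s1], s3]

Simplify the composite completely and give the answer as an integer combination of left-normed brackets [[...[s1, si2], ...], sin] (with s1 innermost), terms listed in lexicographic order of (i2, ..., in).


-[[s1, s2], s3]


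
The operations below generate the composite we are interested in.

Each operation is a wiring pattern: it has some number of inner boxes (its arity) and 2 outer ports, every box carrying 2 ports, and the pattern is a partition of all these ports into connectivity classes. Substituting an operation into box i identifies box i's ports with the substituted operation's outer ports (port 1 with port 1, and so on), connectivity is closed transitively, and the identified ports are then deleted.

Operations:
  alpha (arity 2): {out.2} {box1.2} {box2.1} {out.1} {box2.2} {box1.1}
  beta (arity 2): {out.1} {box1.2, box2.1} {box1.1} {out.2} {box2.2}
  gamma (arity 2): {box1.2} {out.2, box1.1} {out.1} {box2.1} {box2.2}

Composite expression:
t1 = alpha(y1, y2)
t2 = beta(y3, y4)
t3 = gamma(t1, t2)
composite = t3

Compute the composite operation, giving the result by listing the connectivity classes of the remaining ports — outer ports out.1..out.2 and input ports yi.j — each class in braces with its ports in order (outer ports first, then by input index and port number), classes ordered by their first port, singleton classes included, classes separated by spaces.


{out.1} {out.2} {y1.1} {y1.2} {y2.1} {y2.2} {y3.1} {y3.2, y4.1} {y4.2}

Two ports join when wires chain via gamma-identified ports.
composing alpha on (y1, y2), with out.j its own outer ports: {out.1} {out.2} {y1.1} {y1.2} {y2.1} {y2.2}
composing beta on (y3, y4), with out.j its own outer ports: {out.1} {out.2} {y3.1} {y3.2, y4.1} {y4.2}
composing gamma on (y1, y2, y3, y4), with out.j its own outer ports: {out.1} {out.2} {y1.1} {y1.2} {y2.1} {y2.2} {y3.1} {y3.2, y4.1} {y4.2}


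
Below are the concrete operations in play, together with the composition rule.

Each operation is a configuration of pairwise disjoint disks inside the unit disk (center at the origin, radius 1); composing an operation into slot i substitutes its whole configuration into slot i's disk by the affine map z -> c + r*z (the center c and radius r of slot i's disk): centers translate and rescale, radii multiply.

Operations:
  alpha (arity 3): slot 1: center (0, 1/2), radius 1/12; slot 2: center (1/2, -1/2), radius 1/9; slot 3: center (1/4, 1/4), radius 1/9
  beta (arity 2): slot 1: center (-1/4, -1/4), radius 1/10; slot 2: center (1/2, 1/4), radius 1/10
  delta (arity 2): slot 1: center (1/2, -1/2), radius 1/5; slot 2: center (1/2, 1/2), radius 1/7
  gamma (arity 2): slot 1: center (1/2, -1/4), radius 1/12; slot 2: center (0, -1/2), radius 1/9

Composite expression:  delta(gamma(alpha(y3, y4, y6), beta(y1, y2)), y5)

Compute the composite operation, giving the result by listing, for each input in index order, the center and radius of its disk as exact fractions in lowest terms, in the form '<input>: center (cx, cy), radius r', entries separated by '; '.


y1: center (89/180, -109/180), radius 1/450; y2: center (23/45, -107/180), radius 1/450; y3: center (3/5, -13/24), radius 1/720; y4: center (73/120, -67/120), radius 1/540; y5: center (1/2, 1/2), radius 1/7; y6: center (29/48, -131/240), radius 1/540


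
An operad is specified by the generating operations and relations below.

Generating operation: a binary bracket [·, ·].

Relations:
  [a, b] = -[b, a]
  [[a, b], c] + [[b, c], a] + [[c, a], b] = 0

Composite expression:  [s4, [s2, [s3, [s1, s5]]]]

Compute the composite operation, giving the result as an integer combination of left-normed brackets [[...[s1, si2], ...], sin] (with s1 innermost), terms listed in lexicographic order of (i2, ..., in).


-[[[[s1, s5], s3], s2], s4]


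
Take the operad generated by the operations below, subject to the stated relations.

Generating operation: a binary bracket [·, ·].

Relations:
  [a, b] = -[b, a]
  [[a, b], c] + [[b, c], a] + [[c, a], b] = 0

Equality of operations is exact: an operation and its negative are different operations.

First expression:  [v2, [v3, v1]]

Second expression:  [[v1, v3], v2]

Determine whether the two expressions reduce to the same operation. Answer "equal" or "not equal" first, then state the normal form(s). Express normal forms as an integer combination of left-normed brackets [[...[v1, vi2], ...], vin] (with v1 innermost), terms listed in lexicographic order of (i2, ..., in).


In normal form, the first expression is [[v1, v3], v2]
In normal form, the second expression is [[v1, v3], v2]
The normal forms match — equal.

equal: each reduces to [[v1, v3], v2]


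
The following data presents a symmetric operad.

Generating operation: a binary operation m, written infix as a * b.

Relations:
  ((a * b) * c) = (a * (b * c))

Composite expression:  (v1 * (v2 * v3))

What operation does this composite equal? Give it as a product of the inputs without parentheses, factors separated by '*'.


v1 * v2 * v3


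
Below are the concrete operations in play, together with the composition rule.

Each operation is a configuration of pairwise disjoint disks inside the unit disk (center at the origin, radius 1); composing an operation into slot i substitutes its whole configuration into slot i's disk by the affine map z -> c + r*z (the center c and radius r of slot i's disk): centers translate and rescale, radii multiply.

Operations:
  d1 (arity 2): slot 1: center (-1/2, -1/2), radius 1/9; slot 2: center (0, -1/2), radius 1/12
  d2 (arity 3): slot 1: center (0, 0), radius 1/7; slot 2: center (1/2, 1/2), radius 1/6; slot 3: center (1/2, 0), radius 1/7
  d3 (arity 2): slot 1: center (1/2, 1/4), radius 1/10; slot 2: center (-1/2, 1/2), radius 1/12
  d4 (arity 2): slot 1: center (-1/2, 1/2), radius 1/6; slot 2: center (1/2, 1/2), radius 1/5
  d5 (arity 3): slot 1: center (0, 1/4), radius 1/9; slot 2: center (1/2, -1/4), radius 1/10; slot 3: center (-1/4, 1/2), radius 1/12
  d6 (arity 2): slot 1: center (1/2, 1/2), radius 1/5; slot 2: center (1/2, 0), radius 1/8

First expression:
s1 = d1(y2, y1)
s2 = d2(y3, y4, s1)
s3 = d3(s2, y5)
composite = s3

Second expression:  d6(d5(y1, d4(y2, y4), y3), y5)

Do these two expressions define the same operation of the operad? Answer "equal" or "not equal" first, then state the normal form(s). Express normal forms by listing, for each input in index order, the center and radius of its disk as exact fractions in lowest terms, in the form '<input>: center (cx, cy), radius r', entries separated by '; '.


not equal: they reduce to y1: center (11/20, 17/70), radius 1/840; y2: center (19/35, 17/70), radius 1/630; y3: center (1/2, 1/4), radius 1/70; y4: center (11/20, 3/10), radius 1/60; y5: center (-1/2, 1/2), radius 1/12 and y1: center (1/2, 11/20), radius 1/45; y2: center (59/100, 23/50), radius 1/300; y3: center (9/20, 3/5), radius 1/60; y4: center (61/100, 23/50), radius 1/250; y5: center (1/2, 0), radius 1/8


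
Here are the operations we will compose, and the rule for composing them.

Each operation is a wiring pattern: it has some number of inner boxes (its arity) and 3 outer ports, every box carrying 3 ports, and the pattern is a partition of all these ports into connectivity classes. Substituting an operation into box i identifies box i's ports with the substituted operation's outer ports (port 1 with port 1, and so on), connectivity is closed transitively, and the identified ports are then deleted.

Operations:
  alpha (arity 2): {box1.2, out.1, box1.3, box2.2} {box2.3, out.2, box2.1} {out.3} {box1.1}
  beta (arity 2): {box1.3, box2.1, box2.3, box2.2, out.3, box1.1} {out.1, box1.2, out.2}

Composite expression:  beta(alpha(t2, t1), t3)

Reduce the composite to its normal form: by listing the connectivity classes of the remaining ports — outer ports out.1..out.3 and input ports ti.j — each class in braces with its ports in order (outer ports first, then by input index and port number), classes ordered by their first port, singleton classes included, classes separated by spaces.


Substituting into beta glues patterns; closure does the rest.
through alpha, on inputs (t2, t1): {out.1, t1.2, t2.2, t2.3} {out.2, t1.1, t1.3} {out.3} {t2.1} (out.j = stage outer ports)
through beta, on inputs (t2, t1, t3): {out.1, out.2, t1.1, t1.3} {out.3, t1.2, t2.2, t2.3, t3.1, t3.2, t3.3} {t2.1} (out.j = stage outer ports)

{out.1, out.2, t1.1, t1.3} {out.3, t1.2, t2.2, t2.3, t3.1, t3.2, t3.3} {t2.1}


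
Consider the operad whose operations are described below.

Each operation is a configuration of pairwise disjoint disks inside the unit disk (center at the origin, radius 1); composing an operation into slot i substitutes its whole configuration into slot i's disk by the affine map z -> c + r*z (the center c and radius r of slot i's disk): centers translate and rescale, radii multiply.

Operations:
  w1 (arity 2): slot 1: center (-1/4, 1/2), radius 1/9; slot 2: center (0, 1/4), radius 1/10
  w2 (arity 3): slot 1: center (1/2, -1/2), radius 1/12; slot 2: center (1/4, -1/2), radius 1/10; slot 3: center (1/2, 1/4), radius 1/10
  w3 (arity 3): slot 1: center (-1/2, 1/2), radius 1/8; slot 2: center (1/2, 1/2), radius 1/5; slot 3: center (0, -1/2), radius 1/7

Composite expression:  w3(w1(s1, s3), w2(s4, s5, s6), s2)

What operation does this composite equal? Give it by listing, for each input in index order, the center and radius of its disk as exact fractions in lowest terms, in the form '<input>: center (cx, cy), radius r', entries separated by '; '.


Nesting under w3 composes maps z -> c + r*z down each s-path.
input s1: composing its 2 substitution steps yields center (-17/32, 9/16), radius 1/72
input s3: composing its 2 substitution steps yields center (-1/2, 17/32), radius 1/80
input s4: composing its 2 substitution steps yields center (3/5, 2/5), radius 1/60
input s5: composing its 2 substitution steps yields center (11/20, 2/5), radius 1/50
input s6: composing its 2 substitution steps yields center (3/5, 11/20), radius 1/50
input s2: composing its 1 substitution step yields center (0, -1/2), radius 1/7

s1: center (-17/32, 9/16), radius 1/72; s2: center (0, -1/2), radius 1/7; s3: center (-1/2, 17/32), radius 1/80; s4: center (3/5, 2/5), radius 1/60; s5: center (11/20, 2/5), radius 1/50; s6: center (3/5, 11/20), radius 1/50
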